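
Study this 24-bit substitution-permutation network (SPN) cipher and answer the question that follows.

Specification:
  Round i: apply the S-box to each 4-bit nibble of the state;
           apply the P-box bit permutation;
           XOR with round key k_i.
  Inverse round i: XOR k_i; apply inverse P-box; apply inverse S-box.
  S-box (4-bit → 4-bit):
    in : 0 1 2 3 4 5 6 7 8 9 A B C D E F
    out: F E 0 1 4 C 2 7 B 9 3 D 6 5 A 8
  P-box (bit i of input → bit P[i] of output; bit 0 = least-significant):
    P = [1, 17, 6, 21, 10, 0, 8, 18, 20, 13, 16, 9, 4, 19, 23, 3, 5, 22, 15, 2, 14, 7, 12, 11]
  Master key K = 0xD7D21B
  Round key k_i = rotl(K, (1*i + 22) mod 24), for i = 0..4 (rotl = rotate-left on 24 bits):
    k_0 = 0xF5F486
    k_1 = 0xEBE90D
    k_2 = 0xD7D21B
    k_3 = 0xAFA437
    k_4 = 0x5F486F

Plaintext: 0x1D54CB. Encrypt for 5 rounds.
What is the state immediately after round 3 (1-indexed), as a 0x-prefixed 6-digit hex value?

s_0 = plaintext = 0x1D54CB
s_1 = Round(s_0, k_0) = 0x546D6D
s_2 = Round(s_1, k_1) = 0xF2714E
s_3 = Round(s_2, k_2) = 0x7CF90B
s_4 = Round(s_3, k_3) = 0xDB73FC
s_5 = Round(s_4, k_4) = 0xC1981B

0x7CF90B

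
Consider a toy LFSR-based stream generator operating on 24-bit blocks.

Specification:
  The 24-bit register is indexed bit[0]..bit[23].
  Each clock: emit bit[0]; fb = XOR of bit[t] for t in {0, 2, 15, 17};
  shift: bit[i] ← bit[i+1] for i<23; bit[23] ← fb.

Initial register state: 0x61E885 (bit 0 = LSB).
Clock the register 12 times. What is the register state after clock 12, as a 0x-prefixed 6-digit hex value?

0x7D761E

reg_0 = 0x61E885
clock 1: out=1, reg = 0xB0F442
clock 2: out=0, reg = 0xD87A21
clock 3: out=1, reg = 0xEC3D10
clock 4: out=0, reg = 0x761E88
clock 5: out=0, reg = 0xBB0F44
clock 6: out=0, reg = 0x5D87A2
clock 7: out=0, reg = 0xAEC3D1
clock 8: out=1, reg = 0xD761E8
clock 9: out=0, reg = 0xEBB0F4
clock 10: out=0, reg = 0xF5D87A
clock 11: out=0, reg = 0xFAEC3D
clock 12: out=1, reg = 0x7D761E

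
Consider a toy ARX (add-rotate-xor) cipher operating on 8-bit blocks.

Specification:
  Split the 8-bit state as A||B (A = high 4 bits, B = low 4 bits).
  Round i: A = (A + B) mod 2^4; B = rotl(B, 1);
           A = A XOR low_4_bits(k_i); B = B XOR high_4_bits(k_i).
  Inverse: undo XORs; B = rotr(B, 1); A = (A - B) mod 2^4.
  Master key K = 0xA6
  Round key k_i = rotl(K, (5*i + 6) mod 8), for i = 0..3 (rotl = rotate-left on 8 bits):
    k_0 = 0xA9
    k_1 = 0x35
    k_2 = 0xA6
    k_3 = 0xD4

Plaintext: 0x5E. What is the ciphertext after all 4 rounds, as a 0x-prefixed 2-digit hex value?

s_0 = plaintext = 0x5E
s_1 = Round(s_0, k_0) = 0xA7
s_2 = Round(s_1, k_1) = 0x4D
s_3 = Round(s_2, k_2) = 0x71
s_4 = Round(s_3, k_3) = 0xCF

0xCF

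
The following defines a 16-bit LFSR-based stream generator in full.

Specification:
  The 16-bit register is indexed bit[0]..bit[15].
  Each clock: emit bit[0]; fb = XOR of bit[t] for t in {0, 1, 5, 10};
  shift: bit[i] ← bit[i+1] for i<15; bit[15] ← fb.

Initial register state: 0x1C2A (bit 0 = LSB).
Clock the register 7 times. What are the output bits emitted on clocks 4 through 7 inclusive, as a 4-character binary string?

reg_0 = 0x1C2A
clock 1: out=0, reg = 0x8E15
clock 2: out=1, reg = 0x470A
clock 3: out=0, reg = 0x2385
clock 4: out=1, reg = 0x91C2
clock 5: out=0, reg = 0xC8E1
clock 6: out=1, reg = 0x6470
clock 7: out=0, reg = 0x3238

1010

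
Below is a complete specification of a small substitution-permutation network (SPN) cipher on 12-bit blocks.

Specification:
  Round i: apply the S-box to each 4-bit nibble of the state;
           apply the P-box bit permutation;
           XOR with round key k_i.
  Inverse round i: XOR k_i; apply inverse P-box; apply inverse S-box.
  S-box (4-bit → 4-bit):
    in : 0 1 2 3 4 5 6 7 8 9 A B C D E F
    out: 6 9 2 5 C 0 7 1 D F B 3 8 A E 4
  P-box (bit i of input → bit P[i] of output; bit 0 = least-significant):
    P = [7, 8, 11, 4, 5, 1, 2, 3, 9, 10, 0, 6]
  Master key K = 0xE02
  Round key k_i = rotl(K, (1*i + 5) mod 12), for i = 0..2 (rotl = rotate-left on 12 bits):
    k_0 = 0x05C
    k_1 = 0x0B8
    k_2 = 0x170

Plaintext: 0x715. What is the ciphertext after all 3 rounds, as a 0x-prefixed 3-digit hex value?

0x98C

s_0 = plaintext = 0x715
s_1 = Round(s_0, k_0) = 0x274
s_2 = Round(s_1, k_1) = 0xC88
s_3 = Round(s_2, k_2) = 0x98C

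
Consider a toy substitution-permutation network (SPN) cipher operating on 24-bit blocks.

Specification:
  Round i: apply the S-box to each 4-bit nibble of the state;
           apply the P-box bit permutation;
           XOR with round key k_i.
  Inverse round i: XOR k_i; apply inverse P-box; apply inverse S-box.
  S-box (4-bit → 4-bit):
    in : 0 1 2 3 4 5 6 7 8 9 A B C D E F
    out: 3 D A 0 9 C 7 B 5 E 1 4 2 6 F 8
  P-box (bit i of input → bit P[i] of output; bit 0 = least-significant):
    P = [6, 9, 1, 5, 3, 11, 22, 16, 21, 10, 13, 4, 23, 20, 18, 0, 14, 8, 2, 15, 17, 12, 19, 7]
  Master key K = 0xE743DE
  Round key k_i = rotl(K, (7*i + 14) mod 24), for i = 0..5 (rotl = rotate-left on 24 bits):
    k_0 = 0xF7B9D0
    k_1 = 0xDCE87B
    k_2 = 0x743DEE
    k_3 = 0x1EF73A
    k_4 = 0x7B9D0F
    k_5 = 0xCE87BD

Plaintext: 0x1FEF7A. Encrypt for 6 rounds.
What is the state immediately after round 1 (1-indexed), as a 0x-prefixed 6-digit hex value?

s_0 = plaintext = 0x1FEF7A
s_1 = Round(s_0, k_0) = 0x683109
s_2 = Round(s_1, k_1) = 0xF69245
s_3 = Round(s_2, k_2) = 0x617851
s_4 = Round(s_3, k_3) = 0xE5075D
s_5 = Round(s_4, k_4) = 0x800B99
s_6 = Round(s_5, k_5) = 0x15EC9F

0x683109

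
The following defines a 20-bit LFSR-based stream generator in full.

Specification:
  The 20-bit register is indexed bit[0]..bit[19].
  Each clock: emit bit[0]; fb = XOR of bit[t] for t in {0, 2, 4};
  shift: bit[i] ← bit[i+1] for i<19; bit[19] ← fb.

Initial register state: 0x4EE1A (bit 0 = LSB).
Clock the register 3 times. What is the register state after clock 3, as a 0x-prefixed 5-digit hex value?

0xA9DC3

reg_0 = 0x4EE1A
clock 1: out=0, reg = 0xA770D
clock 2: out=1, reg = 0x53B86
clock 3: out=0, reg = 0xA9DC3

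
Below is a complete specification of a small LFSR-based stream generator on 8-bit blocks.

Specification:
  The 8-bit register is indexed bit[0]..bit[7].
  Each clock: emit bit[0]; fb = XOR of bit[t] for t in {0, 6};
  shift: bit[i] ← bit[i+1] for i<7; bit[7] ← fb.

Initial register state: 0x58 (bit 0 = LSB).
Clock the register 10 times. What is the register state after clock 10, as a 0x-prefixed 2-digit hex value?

0xBB

reg_0 = 0x58
clock 1: out=0, reg = 0xAC
clock 2: out=0, reg = 0x56
clock 3: out=0, reg = 0xAB
clock 4: out=1, reg = 0xD5
clock 5: out=1, reg = 0x6A
clock 6: out=0, reg = 0xB5
clock 7: out=1, reg = 0xDA
clock 8: out=0, reg = 0xED
clock 9: out=1, reg = 0x76
clock 10: out=0, reg = 0xBB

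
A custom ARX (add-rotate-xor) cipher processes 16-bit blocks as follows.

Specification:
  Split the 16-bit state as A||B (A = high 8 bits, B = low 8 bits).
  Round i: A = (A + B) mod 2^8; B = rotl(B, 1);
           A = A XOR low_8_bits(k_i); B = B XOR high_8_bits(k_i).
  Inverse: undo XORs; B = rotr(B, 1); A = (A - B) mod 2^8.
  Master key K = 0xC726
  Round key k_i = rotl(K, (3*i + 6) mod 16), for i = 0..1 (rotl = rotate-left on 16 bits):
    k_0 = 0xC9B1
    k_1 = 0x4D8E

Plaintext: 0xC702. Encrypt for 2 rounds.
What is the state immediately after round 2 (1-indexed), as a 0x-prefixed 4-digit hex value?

s_0 = plaintext = 0xC702
s_1 = Round(s_0, k_0) = 0x78CD
s_2 = Round(s_1, k_1) = 0xCBD6

0xCBD6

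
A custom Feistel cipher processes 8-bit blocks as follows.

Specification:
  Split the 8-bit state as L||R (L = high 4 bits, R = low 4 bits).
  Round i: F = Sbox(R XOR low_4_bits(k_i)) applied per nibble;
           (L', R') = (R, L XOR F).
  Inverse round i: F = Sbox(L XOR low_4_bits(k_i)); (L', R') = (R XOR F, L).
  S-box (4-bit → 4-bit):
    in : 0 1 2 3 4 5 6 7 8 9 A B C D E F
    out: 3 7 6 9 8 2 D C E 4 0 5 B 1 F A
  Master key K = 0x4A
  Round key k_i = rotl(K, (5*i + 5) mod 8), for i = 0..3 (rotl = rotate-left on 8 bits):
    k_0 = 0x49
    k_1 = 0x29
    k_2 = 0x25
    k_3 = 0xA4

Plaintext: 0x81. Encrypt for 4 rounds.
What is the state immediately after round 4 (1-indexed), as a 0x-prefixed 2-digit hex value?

s_0 = plaintext = 0x81
s_1 = Round(s_0, k_0) = 0x16
s_2 = Round(s_1, k_1) = 0x6B
s_3 = Round(s_2, k_2) = 0xB9
s_4 = Round(s_3, k_3) = 0x9A

0x9A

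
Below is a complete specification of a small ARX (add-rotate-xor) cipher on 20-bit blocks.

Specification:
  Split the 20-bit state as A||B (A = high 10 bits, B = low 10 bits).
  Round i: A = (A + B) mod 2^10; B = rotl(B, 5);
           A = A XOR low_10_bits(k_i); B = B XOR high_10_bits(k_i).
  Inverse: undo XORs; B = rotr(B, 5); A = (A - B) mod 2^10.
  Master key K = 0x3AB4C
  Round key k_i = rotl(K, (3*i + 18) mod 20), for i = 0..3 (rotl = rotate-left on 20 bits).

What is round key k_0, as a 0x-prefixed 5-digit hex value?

K = 0x3AB4C
k_0 = rotl(K, (3*0+18) mod 20) = rotl(K, 18) = 0x0EAD3

0x0EAD3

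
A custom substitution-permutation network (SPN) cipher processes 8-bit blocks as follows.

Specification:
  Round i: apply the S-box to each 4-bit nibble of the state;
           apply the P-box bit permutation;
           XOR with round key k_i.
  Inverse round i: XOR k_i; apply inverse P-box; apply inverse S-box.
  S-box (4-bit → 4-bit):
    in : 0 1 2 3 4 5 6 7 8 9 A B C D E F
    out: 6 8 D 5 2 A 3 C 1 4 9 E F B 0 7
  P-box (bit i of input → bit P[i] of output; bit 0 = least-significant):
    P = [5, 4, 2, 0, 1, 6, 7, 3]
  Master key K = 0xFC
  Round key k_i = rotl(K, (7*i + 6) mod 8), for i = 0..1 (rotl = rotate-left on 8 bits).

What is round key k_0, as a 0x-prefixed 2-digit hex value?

K = 0xFC
k_0 = rotl(K, (7*0+6) mod 8) = rotl(K, 6) = 0x3F

0x3F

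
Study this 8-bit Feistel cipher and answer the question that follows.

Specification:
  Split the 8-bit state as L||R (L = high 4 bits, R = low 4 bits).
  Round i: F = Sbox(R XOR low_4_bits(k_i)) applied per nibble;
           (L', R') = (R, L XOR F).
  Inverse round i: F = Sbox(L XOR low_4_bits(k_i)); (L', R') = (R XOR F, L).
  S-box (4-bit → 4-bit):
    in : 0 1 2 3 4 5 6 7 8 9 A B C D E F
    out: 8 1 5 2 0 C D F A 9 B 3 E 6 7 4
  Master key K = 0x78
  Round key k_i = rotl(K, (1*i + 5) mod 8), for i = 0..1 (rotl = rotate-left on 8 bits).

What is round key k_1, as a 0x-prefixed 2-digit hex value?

K = 0x78
k_0 = rotl(K, (1*0+5) mod 8) = rotl(K, 5) = 0x0F
k_1 = rotl(K, (1*1+5) mod 8) = rotl(K, 6) = 0x1E

0x1E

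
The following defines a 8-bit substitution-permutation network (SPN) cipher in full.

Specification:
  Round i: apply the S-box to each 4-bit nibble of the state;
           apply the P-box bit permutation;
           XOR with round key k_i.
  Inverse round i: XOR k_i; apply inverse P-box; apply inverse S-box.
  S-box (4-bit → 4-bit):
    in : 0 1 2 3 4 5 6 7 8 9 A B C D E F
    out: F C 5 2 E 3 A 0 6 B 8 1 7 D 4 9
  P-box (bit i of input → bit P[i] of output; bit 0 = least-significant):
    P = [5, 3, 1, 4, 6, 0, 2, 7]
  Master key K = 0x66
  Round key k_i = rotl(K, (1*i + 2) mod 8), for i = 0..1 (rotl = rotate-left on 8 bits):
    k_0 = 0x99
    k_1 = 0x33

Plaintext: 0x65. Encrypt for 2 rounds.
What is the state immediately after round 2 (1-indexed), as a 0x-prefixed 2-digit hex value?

s_0 = plaintext = 0x65
s_1 = Round(s_0, k_0) = 0x30
s_2 = Round(s_1, k_1) = 0x08

0x08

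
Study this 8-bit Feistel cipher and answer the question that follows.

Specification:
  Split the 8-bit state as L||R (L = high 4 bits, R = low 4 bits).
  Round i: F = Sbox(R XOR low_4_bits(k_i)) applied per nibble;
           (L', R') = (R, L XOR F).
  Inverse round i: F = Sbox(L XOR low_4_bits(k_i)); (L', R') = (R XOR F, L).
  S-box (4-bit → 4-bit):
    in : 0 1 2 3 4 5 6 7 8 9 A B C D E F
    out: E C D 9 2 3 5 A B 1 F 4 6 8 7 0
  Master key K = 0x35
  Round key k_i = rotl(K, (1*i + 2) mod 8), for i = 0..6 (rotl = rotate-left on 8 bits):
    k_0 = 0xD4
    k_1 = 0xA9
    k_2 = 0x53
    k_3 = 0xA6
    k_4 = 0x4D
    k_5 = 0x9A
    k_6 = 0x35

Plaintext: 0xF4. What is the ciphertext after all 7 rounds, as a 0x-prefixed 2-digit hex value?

0xC1

s_0 = plaintext = 0xF4
s_1 = Round(s_0, k_0) = 0x41
s_2 = Round(s_1, k_1) = 0x1F
s_3 = Round(s_2, k_2) = 0xF7
s_4 = Round(s_3, k_3) = 0x73
s_5 = Round(s_4, k_4) = 0x30
s_6 = Round(s_5, k_5) = 0x0C
s_7 = Round(s_6, k_6) = 0xC1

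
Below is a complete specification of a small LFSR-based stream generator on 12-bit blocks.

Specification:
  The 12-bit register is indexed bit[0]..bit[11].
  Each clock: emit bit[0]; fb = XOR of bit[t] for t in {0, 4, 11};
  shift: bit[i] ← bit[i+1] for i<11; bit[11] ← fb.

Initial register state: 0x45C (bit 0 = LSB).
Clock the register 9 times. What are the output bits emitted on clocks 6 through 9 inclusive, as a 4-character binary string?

reg_0 = 0x45C
clock 1: out=0, reg = 0xA2E
clock 2: out=0, reg = 0xD17
clock 3: out=1, reg = 0xE8B
clock 4: out=1, reg = 0x745
clock 5: out=1, reg = 0xBA2
clock 6: out=0, reg = 0xDD1
clock 7: out=1, reg = 0xEE8
clock 8: out=0, reg = 0xF74
clock 9: out=0, reg = 0x7BA

0100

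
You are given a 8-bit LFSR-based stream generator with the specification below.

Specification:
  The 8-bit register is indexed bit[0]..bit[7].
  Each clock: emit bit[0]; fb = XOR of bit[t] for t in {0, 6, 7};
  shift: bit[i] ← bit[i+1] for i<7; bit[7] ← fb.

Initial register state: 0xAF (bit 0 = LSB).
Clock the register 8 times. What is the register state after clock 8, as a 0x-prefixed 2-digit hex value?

reg_0 = 0xAF
clock 1: out=1, reg = 0x57
clock 2: out=1, reg = 0x2B
clock 3: out=1, reg = 0x95
clock 4: out=1, reg = 0x4A
clock 5: out=0, reg = 0xA5
clock 6: out=1, reg = 0x52
clock 7: out=0, reg = 0xA9
clock 8: out=1, reg = 0x54

0x54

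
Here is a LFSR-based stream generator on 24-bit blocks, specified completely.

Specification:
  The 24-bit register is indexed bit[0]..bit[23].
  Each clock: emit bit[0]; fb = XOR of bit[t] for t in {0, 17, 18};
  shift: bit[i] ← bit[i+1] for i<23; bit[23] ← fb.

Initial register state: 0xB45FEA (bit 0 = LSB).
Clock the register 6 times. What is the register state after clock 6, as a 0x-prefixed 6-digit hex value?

0x76D17F

reg_0 = 0xB45FEA
clock 1: out=0, reg = 0xDA2FF5
clock 2: out=1, reg = 0x6D17FA
clock 3: out=0, reg = 0xB68BFD
clock 4: out=1, reg = 0xDB45FE
clock 5: out=0, reg = 0xEDA2FF
clock 6: out=1, reg = 0x76D17F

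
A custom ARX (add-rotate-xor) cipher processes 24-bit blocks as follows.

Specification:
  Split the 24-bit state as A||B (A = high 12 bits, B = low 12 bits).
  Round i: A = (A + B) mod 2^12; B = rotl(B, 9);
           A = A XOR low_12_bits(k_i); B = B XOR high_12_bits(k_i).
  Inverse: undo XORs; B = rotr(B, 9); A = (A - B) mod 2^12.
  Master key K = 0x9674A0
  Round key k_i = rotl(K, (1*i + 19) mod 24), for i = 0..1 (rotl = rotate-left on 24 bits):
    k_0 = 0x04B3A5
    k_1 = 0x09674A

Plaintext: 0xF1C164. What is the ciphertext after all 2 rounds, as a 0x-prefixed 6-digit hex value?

0xCC6F9A

s_0 = plaintext = 0xF1C164
s_1 = Round(s_0, k_0) = 0x325867
s_2 = Round(s_1, k_1) = 0xCC6F9A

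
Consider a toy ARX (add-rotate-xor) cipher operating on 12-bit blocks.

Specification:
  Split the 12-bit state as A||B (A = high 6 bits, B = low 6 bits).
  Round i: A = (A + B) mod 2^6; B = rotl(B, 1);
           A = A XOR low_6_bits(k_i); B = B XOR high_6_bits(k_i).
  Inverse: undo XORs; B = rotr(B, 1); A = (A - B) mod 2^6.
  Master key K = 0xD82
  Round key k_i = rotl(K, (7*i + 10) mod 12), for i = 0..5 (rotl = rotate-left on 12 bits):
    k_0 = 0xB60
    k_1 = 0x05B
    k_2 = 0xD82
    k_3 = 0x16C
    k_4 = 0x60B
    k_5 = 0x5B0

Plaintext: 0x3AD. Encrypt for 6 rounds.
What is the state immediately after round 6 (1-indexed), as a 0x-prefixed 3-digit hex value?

s_0 = plaintext = 0x3AD
s_1 = Round(s_0, k_0) = 0x6F6
s_2 = Round(s_1, k_1) = 0x2AC
s_3 = Round(s_2, k_2) = 0xD2F
s_4 = Round(s_3, k_3) = 0x3DA
s_5 = Round(s_4, k_4) = 0x8AC
s_6 = Round(s_5, k_5) = 0xF8F

0xF8F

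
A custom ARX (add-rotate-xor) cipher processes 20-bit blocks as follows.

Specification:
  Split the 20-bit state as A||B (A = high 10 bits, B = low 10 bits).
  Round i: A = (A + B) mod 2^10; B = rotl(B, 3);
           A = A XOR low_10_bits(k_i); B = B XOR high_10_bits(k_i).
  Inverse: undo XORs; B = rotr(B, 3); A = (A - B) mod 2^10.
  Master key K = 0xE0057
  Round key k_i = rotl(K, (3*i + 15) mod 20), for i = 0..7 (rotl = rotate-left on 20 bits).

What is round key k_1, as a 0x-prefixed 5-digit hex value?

K = 0xE0057
k_0 = rotl(K, (3*0+15) mod 20) = rotl(K, 15) = 0xBF002
k_1 = rotl(K, (3*1+15) mod 20) = rotl(K, 18) = 0xF8015

0xF8015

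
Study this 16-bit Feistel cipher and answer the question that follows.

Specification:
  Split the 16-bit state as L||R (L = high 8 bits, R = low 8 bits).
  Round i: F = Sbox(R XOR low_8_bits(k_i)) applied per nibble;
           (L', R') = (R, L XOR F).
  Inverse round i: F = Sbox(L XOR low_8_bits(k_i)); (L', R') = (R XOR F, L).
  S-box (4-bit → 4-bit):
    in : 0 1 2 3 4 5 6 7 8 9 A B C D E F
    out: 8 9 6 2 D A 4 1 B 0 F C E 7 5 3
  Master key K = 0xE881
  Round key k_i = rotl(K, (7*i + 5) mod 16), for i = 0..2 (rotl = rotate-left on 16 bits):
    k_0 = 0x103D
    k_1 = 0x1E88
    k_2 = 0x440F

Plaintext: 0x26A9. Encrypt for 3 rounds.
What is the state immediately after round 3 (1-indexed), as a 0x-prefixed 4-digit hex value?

s_0 = plaintext = 0x26A9
s_1 = Round(s_0, k_0) = 0xA92B
s_2 = Round(s_1, k_1) = 0x2B5B
s_3 = Round(s_2, k_2) = 0x5B86

0x5B86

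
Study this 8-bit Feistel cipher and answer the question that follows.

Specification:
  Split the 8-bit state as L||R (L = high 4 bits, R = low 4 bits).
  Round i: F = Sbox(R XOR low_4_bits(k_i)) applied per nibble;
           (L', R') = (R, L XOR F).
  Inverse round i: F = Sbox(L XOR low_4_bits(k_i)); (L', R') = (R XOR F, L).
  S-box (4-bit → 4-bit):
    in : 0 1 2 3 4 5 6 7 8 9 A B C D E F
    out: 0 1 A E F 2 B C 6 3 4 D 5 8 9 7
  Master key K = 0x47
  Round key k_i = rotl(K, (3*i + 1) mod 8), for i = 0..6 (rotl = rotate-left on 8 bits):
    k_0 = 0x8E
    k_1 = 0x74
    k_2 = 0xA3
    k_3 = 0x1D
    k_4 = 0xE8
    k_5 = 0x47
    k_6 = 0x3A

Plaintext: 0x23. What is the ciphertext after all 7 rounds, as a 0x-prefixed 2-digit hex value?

s_0 = plaintext = 0x23
s_1 = Round(s_0, k_0) = 0x3A
s_2 = Round(s_1, k_1) = 0xAA
s_3 = Round(s_2, k_2) = 0xA9
s_4 = Round(s_3, k_3) = 0x95
s_5 = Round(s_4, k_4) = 0x51
s_6 = Round(s_5, k_5) = 0x1E
s_7 = Round(s_6, k_6) = 0xEE

0xEE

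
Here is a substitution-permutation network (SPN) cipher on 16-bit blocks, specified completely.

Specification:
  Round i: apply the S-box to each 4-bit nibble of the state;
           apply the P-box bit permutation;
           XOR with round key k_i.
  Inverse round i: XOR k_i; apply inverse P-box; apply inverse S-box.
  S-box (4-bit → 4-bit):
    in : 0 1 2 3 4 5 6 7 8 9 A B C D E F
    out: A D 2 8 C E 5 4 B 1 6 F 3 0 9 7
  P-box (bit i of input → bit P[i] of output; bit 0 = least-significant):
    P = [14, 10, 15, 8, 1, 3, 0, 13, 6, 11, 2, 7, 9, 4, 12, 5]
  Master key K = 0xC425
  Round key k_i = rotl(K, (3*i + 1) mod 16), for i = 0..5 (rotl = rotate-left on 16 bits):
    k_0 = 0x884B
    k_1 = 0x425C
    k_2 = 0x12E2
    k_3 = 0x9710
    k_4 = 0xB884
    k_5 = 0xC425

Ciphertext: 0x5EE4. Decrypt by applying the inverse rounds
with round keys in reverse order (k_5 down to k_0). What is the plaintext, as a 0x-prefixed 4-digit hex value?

s_0 = ciphertext = 0x5EE4
s_1 = InvRound(s_0, k_5) = 0x6877
s_2 = InvRound(s_1, k_4) = 0x5E66
s_3 = InvRound(s_2, k_3) = 0x0F91
s_4 = InvRound(s_3, k_2) = 0x5C60
s_5 = InvRound(s_4, k_1) = 0xBA22
s_6 = InvRound(s_5, k_0) = 0x195D

0x195D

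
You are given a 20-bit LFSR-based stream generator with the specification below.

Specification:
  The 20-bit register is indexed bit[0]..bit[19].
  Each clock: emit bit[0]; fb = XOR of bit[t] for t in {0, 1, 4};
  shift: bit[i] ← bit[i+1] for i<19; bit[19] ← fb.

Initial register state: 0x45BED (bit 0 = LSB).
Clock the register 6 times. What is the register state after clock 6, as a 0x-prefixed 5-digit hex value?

reg_0 = 0x45BED
clock 1: out=1, reg = 0xA2DF6
clock 2: out=0, reg = 0x516FB
clock 3: out=1, reg = 0xA8B7D
clock 4: out=1, reg = 0x545BE
clock 5: out=0, reg = 0x2A2DF
clock 6: out=1, reg = 0x9516F

0x9516F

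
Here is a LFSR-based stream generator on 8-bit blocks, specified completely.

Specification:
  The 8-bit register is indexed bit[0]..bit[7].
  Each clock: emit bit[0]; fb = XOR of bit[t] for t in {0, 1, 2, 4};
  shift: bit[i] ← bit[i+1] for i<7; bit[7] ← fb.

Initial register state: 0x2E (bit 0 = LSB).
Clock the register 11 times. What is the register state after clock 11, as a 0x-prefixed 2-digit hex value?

0xE6

reg_0 = 0x2E
clock 1: out=0, reg = 0x17
clock 2: out=1, reg = 0x0B
clock 3: out=1, reg = 0x05
clock 4: out=1, reg = 0x02
clock 5: out=0, reg = 0x81
clock 6: out=1, reg = 0xC0
clock 7: out=0, reg = 0x60
clock 8: out=0, reg = 0x30
clock 9: out=0, reg = 0x98
clock 10: out=0, reg = 0xCC
clock 11: out=0, reg = 0xE6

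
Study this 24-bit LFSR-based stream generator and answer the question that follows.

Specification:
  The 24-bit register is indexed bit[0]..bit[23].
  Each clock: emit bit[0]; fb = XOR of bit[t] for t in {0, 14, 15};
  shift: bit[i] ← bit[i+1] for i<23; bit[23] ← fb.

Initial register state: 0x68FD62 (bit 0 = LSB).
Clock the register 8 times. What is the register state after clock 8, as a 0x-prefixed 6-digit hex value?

reg_0 = 0x68FD62
clock 1: out=0, reg = 0x347EB1
clock 2: out=1, reg = 0x1A3F58
clock 3: out=0, reg = 0x0D1FAC
clock 4: out=0, reg = 0x068FD6
clock 5: out=0, reg = 0x8347EB
clock 6: out=1, reg = 0x41A3F5
clock 7: out=1, reg = 0x20D1FA
clock 8: out=0, reg = 0x1068FD

0x1068FD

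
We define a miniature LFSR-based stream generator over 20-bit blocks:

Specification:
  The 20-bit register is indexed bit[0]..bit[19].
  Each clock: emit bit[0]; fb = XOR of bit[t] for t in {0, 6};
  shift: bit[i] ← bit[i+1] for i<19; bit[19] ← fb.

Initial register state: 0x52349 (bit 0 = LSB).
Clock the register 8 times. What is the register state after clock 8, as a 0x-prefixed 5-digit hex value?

0xC4523

reg_0 = 0x52349
clock 1: out=1, reg = 0x291A4
clock 2: out=0, reg = 0x148D2
clock 3: out=0, reg = 0x8A469
clock 4: out=1, reg = 0x45234
clock 5: out=0, reg = 0x2291A
clock 6: out=0, reg = 0x1148D
clock 7: out=1, reg = 0x88A46
clock 8: out=0, reg = 0xC4523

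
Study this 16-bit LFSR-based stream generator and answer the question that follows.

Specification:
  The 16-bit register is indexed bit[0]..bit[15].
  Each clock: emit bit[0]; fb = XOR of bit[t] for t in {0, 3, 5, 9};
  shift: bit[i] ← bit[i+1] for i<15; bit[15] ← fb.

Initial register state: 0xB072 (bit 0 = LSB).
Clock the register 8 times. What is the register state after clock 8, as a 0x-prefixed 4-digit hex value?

reg_0 = 0xB072
clock 1: out=0, reg = 0xD839
clock 2: out=1, reg = 0xEC1C
clock 3: out=0, reg = 0xF60E
clock 4: out=0, reg = 0x7B07
clock 5: out=1, reg = 0x3D83
clock 6: out=1, reg = 0x9EC1
clock 7: out=1, reg = 0x4F60
clock 8: out=0, reg = 0x27B0

0x27B0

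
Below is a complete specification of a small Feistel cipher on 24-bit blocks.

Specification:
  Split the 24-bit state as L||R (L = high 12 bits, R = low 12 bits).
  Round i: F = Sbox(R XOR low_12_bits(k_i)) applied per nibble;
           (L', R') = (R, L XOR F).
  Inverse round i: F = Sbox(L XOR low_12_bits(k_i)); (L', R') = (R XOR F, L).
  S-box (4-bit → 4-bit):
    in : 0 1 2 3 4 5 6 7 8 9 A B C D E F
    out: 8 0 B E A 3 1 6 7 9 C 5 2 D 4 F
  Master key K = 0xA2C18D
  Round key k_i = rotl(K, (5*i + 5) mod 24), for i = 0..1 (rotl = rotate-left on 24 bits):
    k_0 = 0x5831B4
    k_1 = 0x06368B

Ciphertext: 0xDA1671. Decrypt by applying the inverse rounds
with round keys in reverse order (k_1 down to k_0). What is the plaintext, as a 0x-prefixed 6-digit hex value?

s_0 = ciphertext = 0xDA1671
s_1 = InvRound(s_0, k_1) = 0x3CDDA1
s_2 = InvRound(s_1, k_0) = 0x6C83CD

0x6C83CD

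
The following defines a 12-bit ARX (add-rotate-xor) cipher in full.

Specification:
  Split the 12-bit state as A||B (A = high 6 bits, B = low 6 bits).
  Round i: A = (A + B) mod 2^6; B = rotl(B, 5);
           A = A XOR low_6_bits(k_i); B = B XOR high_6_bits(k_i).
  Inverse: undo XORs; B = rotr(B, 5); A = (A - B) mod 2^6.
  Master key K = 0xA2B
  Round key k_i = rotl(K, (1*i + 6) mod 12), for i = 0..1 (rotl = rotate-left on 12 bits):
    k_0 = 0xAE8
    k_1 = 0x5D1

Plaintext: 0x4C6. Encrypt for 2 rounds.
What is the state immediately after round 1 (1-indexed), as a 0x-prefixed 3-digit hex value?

0xC68

s_0 = plaintext = 0x4C6
s_1 = Round(s_0, k_0) = 0xC68
s_2 = Round(s_1, k_1) = 0x203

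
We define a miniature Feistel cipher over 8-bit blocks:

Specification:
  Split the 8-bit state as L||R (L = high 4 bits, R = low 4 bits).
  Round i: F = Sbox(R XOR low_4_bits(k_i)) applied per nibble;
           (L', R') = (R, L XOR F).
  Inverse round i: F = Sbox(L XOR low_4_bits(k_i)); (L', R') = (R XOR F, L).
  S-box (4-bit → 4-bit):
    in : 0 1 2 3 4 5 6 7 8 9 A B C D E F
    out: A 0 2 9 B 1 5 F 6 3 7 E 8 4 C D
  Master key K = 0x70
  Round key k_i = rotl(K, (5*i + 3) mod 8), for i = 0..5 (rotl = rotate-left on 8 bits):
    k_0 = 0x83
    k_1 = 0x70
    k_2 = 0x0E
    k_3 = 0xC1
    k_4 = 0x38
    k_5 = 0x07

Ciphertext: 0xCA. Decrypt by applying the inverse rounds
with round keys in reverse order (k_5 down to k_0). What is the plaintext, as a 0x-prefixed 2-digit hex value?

0xA2

s_0 = ciphertext = 0xCA
s_1 = InvRound(s_0, k_5) = 0x4C
s_2 = InvRound(s_1, k_4) = 0x44
s_3 = InvRound(s_2, k_3) = 0x54
s_4 = InvRound(s_3, k_2) = 0xA5
s_5 = InvRound(s_4, k_1) = 0x2A
s_6 = InvRound(s_5, k_0) = 0xA2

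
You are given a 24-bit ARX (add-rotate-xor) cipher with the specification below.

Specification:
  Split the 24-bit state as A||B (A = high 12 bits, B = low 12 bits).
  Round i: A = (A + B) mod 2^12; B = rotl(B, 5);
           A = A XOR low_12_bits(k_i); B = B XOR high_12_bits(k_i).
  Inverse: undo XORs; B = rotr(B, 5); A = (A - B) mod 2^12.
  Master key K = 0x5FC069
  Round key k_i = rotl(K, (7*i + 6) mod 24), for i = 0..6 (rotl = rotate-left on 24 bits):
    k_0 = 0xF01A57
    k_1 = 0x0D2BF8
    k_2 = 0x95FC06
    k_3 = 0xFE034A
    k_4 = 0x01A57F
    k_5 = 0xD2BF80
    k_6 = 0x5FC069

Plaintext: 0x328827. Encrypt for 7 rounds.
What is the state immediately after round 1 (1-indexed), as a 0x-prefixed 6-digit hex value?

s_0 = plaintext = 0x328827
s_1 = Round(s_0, k_0) = 0x118BF1
s_2 = Round(s_1, k_1) = 0x6F1EE5
s_3 = Round(s_2, k_2) = 0x9D05E2
s_4 = Round(s_3, k_3) = 0xCF83AB
s_5 = Round(s_4, k_4) = 0x5DC57D
s_6 = Round(s_5, k_5) = 0x4D9281
s_7 = Round(s_6, k_6) = 0x7335D9

0x118BF1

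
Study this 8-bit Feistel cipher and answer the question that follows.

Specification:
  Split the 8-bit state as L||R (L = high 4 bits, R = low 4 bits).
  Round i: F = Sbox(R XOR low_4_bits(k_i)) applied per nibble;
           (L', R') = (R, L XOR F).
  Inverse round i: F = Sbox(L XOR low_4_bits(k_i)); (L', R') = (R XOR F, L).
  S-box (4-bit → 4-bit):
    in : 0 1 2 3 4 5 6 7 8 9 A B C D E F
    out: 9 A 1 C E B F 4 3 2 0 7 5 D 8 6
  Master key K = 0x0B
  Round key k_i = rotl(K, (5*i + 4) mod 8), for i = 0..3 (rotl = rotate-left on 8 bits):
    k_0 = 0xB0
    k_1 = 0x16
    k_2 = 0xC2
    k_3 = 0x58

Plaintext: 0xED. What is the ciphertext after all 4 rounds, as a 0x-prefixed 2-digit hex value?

s_0 = plaintext = 0xED
s_1 = Round(s_0, k_0) = 0xD3
s_2 = Round(s_1, k_1) = 0x36
s_3 = Round(s_2, k_2) = 0x6D
s_4 = Round(s_3, k_3) = 0xDD

0xDD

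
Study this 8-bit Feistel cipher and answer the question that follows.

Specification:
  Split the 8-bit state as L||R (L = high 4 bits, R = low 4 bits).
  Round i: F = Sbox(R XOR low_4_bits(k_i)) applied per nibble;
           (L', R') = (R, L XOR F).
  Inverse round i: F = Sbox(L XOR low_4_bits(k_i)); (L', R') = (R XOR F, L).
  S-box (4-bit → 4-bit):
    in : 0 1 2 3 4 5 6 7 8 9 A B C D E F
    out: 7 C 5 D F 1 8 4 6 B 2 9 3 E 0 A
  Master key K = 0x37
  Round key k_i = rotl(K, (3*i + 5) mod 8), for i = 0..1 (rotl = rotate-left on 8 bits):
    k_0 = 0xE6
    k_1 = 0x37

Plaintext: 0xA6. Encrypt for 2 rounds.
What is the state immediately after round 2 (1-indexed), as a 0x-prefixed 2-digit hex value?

s_0 = plaintext = 0xA6
s_1 = Round(s_0, k_0) = 0x6D
s_2 = Round(s_1, k_1) = 0xD4

0xD4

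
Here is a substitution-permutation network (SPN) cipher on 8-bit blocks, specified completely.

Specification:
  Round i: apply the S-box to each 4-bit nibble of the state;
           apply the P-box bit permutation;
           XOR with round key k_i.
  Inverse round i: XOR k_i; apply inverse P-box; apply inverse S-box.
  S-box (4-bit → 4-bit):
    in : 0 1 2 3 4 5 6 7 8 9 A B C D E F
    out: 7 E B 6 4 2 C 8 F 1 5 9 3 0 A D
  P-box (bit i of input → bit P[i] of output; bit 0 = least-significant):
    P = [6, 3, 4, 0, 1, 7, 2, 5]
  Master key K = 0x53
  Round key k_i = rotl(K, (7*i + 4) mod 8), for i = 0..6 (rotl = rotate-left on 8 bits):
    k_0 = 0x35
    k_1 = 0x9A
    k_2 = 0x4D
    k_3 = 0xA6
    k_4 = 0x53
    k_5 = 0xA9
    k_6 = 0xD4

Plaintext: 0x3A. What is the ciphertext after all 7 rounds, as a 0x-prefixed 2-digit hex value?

0xC9

s_0 = plaintext = 0x3A
s_1 = Round(s_0, k_0) = 0xE1
s_2 = Round(s_1, k_1) = 0x23
s_3 = Round(s_2, k_2) = 0xF7
s_4 = Round(s_3, k_3) = 0x81
s_5 = Round(s_4, k_4) = 0xEC
s_6 = Round(s_5, k_5) = 0x41
s_7 = Round(s_6, k_6) = 0xC9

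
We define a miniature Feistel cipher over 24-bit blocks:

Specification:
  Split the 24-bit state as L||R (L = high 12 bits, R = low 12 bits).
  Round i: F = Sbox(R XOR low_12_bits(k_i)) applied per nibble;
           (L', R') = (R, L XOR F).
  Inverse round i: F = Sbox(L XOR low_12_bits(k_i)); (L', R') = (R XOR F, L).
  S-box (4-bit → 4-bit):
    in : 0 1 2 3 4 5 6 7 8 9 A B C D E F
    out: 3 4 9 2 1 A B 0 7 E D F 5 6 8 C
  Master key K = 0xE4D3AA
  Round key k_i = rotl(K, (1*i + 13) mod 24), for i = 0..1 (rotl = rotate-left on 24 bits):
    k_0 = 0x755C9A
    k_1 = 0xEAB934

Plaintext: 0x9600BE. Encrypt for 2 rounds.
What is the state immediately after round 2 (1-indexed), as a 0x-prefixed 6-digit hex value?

0xCF1AE4

s_0 = plaintext = 0x9600BE
s_1 = Round(s_0, k_0) = 0x0BECF1
s_2 = Round(s_1, k_1) = 0xCF1AE4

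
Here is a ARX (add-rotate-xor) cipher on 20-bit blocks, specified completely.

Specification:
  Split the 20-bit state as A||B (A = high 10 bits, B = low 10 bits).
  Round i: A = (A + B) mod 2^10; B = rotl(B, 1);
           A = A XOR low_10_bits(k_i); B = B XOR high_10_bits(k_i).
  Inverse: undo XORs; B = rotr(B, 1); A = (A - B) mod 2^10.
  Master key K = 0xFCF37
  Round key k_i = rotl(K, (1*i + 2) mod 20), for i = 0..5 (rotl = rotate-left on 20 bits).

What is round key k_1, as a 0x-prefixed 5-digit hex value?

K = 0xFCF37
k_0 = rotl(K, (1*0+2) mod 20) = rotl(K, 2) = 0xF3CDF
k_1 = rotl(K, (1*1+2) mod 20) = rotl(K, 3) = 0xE79BF

0xE79BF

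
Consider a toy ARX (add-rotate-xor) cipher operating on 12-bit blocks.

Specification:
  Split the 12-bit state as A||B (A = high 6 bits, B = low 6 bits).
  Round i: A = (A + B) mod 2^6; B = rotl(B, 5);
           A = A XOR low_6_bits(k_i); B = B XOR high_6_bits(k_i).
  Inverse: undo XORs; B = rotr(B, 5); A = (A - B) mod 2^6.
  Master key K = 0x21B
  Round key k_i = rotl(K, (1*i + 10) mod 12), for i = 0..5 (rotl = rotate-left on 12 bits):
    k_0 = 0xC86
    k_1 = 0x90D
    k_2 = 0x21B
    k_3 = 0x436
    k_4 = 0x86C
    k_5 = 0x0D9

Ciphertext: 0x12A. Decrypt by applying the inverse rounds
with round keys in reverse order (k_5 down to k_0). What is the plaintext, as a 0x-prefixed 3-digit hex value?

0x96B

s_0 = ciphertext = 0x12A
s_1 = InvRound(s_0, k_5) = 0x293
s_2 = InvRound(s_1, k_4) = 0x065
s_3 = InvRound(s_2, k_3) = 0x32B
s_4 = InvRound(s_3, k_2) = 0x407
s_5 = InvRound(s_4, k_1) = 0x587
s_6 = InvRound(s_5, k_0) = 0x96B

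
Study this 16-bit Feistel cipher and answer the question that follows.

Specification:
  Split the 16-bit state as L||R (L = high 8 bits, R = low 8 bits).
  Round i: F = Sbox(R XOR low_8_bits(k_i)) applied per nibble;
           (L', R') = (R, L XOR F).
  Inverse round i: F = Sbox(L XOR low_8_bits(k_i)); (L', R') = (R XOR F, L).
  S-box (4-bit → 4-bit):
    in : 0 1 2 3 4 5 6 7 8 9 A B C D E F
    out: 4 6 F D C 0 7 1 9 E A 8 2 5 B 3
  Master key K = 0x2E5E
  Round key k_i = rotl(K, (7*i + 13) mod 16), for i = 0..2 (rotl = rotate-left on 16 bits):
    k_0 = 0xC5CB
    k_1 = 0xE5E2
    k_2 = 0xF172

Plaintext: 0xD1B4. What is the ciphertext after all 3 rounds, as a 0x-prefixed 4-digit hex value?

s_0 = plaintext = 0xD1B4
s_1 = Round(s_0, k_0) = 0xB4C2
s_2 = Round(s_1, k_1) = 0xC240
s_3 = Round(s_2, k_2) = 0x401D

0x401D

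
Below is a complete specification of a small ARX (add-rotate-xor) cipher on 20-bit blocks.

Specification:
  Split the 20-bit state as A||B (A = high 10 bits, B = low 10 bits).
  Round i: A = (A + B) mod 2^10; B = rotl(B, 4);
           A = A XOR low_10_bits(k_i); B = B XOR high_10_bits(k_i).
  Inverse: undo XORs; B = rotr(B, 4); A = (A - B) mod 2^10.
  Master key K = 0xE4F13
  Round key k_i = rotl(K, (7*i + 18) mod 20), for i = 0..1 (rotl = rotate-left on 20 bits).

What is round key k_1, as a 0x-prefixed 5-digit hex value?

K = 0xE4F13
k_0 = rotl(K, (7*0+18) mod 20) = rotl(K, 18) = 0xF93C4
k_1 = rotl(K, (7*1+18) mod 20) = rotl(K, 5) = 0x9E27C

0x9E27C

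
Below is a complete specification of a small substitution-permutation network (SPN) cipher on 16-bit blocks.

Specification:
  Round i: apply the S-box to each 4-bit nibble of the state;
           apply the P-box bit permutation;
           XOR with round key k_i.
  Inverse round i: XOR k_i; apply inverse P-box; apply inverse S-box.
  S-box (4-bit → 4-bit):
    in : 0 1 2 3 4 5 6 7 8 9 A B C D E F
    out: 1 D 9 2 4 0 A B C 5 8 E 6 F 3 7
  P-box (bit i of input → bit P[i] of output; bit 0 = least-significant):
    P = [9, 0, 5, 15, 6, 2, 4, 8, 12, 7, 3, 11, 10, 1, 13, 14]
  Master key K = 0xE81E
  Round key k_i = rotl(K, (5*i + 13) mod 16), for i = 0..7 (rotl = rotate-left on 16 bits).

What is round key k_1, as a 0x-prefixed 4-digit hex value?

K = 0xE81E
k_0 = rotl(K, (5*0+13) mod 16) = rotl(K, 13) = 0xDD03
k_1 = rotl(K, (5*1+13) mod 16) = rotl(K, 2) = 0xA07B

0xA07B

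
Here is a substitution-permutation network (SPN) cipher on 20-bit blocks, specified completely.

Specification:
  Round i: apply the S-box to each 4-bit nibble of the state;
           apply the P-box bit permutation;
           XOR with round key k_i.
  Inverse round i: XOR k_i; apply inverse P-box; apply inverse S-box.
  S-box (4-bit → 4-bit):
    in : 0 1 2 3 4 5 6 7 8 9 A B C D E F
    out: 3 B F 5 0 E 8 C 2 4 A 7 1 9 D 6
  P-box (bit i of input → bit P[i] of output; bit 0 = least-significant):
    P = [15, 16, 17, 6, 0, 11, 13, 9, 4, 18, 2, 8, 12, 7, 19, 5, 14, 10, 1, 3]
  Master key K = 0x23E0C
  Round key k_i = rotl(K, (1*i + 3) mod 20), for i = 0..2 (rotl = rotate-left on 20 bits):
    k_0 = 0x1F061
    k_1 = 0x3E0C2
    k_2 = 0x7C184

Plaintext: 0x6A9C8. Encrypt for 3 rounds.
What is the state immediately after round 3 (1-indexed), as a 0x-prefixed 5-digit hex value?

0xD7F26

s_0 = plaintext = 0x6A9C8
s_1 = Round(s_0, k_0) = 0x0F0CC
s_2 = Round(s_1, k_1) = 0xF2453
s_3 = Round(s_2, k_2) = 0xD7F26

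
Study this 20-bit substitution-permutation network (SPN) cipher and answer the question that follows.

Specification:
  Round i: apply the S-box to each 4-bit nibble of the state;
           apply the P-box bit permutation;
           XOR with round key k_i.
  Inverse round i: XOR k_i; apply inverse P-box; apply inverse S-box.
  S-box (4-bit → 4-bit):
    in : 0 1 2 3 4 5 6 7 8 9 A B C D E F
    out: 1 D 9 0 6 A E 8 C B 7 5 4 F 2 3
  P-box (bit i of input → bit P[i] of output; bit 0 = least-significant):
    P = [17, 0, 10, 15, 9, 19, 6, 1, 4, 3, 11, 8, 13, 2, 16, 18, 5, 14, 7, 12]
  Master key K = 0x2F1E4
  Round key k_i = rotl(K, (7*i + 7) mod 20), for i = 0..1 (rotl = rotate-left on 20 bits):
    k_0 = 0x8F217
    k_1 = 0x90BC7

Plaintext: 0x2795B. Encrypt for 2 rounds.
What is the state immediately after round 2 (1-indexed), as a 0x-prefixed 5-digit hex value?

0xBDC40

s_0 = plaintext = 0x2795B
s_1 = Round(s_0, k_0) = 0x6E72D
s_2 = Round(s_1, k_1) = 0xBDC40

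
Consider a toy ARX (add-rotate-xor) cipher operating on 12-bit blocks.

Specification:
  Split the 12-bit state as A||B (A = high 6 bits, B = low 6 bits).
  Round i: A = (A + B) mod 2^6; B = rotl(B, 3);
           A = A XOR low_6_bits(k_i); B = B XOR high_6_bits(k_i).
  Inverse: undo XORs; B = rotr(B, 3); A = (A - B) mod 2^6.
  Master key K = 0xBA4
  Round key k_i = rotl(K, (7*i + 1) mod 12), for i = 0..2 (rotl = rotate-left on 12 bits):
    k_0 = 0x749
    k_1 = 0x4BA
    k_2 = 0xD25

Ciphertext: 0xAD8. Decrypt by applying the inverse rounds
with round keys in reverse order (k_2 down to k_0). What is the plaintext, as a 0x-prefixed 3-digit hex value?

s_0 = ciphertext = 0xAD8
s_1 = InvRound(s_0, k_2) = 0xA65
s_2 = InvRound(s_1, k_1) = 0x57E
s_3 = InvRound(s_2, k_0) = 0x01C

0x01C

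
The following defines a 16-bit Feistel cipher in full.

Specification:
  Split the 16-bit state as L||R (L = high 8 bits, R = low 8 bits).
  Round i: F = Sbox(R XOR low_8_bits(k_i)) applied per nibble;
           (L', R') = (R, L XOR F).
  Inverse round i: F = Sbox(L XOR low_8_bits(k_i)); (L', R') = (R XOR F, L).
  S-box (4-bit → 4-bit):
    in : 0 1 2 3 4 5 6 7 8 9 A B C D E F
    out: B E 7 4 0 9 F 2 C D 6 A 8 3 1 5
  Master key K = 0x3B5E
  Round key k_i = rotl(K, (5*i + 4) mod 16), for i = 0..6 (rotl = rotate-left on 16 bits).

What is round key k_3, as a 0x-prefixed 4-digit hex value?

0xDAF1

K = 0x3B5E
k_0 = rotl(K, (5*0+4) mod 16) = rotl(K, 4) = 0xB5E3
k_1 = rotl(K, (5*1+4) mod 16) = rotl(K, 9) = 0xBC76
k_2 = rotl(K, (5*2+4) mod 16) = rotl(K, 14) = 0x8ED7
k_3 = rotl(K, (5*3+4) mod 16) = rotl(K, 3) = 0xDAF1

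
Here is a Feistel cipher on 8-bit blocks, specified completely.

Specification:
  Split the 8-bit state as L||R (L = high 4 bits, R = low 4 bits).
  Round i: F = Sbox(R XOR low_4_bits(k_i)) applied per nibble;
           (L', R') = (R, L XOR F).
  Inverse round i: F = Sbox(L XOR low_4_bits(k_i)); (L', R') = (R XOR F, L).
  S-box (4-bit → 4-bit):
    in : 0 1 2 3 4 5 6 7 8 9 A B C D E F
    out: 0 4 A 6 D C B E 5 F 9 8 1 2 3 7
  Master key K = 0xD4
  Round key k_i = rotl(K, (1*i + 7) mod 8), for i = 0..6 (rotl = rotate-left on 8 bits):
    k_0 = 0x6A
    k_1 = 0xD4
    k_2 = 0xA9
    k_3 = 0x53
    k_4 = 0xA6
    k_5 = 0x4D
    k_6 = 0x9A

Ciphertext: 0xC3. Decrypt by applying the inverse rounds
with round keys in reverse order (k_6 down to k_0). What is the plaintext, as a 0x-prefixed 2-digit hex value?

0xB5

s_0 = ciphertext = 0xC3
s_1 = InvRound(s_0, k_6) = 0x8C
s_2 = InvRound(s_1, k_5) = 0x08
s_3 = InvRound(s_2, k_4) = 0x30
s_4 = InvRound(s_3, k_3) = 0x03
s_5 = InvRound(s_4, k_2) = 0xC0
s_6 = InvRound(s_5, k_1) = 0x5C
s_7 = InvRound(s_6, k_0) = 0xB5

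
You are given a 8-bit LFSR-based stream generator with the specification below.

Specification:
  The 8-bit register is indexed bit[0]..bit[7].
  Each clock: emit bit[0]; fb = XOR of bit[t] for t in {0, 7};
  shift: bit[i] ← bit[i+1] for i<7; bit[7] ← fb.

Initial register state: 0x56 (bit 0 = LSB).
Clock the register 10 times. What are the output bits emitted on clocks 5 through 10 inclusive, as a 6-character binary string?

reg_0 = 0x56
clock 1: out=0, reg = 0x2B
clock 2: out=1, reg = 0x95
clock 3: out=1, reg = 0x4A
clock 4: out=0, reg = 0x25
clock 5: out=1, reg = 0x92
clock 6: out=0, reg = 0xC9
clock 7: out=1, reg = 0x64
clock 8: out=0, reg = 0x32
clock 9: out=0, reg = 0x19
clock 10: out=1, reg = 0x8C

101001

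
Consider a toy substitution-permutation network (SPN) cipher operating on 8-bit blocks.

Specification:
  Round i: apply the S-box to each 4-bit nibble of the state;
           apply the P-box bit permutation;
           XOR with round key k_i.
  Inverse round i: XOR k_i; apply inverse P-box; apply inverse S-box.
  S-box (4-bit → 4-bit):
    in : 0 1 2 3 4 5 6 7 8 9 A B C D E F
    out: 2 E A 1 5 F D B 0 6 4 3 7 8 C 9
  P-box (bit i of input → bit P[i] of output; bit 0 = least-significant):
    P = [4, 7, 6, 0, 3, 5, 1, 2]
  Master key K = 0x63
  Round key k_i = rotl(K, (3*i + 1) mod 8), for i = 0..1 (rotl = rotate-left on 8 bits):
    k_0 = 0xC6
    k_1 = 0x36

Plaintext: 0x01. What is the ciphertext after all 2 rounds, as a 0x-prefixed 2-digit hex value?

0x83

s_0 = plaintext = 0x01
s_1 = Round(s_0, k_0) = 0x27
s_2 = Round(s_1, k_1) = 0x83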